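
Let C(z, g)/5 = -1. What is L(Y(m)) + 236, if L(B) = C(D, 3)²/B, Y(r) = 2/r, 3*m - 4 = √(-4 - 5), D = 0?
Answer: 758/3 + 25*I/2 ≈ 252.67 + 12.5*I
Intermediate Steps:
m = 4/3 + I (m = 4/3 + √(-4 - 5)/3 = 4/3 + √(-9)/3 = 4/3 + (3*I)/3 = 4/3 + I ≈ 1.3333 + 1.0*I)
C(z, g) = -5 (C(z, g) = 5*(-1) = -5)
L(B) = 25/B (L(B) = (-5)²/B = 25/B)
L(Y(m)) + 236 = 25/((2/(4/3 + I))) + 236 = 25/((2*(9*(4/3 - I)/25))) + 236 = 25/((18*(4/3 - I)/25)) + 236 = 25*(⅔ + I/2) + 236 = (50/3 + 25*I/2) + 236 = 758/3 + 25*I/2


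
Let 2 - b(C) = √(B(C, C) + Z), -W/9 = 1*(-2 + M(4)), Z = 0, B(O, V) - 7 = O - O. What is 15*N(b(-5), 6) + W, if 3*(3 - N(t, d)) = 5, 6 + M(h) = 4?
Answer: 56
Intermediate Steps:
M(h) = -2 (M(h) = -6 + 4 = -2)
B(O, V) = 7 (B(O, V) = 7 + (O - O) = 7 + 0 = 7)
W = 36 (W = -9*(-2 - 2) = -9*(-4) = 36)
b(C) = 2 - √7 (b(C) = 2 - √(7 + 0) = 2 - √7)
N(t, d) = 4/3 (N(t, d) = 3 - ⅓*5 = 3 - 5/3 = 4/3)
15*N(b(-5), 6) + W = 15*(4/3) + 36 = 20 + 36 = 56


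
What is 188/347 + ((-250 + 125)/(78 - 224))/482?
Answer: 13273311/24419084 ≈ 0.54356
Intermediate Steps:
188/347 + ((-250 + 125)/(78 - 224))/482 = 188*(1/347) - 125/(-146)*(1/482) = 188/347 - 125*(-1/146)*(1/482) = 188/347 + (125/146)*(1/482) = 188/347 + 125/70372 = 13273311/24419084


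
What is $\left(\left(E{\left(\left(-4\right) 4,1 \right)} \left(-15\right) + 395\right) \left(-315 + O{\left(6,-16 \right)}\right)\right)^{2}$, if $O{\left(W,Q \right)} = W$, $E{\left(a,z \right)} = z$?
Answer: $13787456400$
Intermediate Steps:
$\left(\left(E{\left(\left(-4\right) 4,1 \right)} \left(-15\right) + 395\right) \left(-315 + O{\left(6,-16 \right)}\right)\right)^{2} = \left(\left(1 \left(-15\right) + 395\right) \left(-315 + 6\right)\right)^{2} = \left(\left(-15 + 395\right) \left(-309\right)\right)^{2} = \left(380 \left(-309\right)\right)^{2} = \left(-117420\right)^{2} = 13787456400$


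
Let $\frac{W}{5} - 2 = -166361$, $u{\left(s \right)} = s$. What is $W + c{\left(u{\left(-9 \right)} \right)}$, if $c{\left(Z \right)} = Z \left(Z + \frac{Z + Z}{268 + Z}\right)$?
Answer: $- \frac{215413764}{259} \approx -8.3171 \cdot 10^{5}$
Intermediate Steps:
$W = -831795$ ($W = 10 + 5 \left(-166361\right) = 10 - 831805 = -831795$)
$c{\left(Z \right)} = Z \left(Z + \frac{2 Z}{268 + Z}\right)$
$W + c{\left(u{\left(-9 \right)} \right)} = -831795 + \frac{\left(-9\right)^{2} \left(270 - 9\right)}{268 - 9} = -831795 + 81 \cdot \frac{1}{259} \cdot 261 = -831795 + \frac{21141}{259} = - \frac{215413764}{259}$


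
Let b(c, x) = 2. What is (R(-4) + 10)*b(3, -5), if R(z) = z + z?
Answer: 4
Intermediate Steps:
R(z) = 2*z
(R(-4) + 10)*b(3, -5) = (2*(-4) + 10)*2 = (-8 + 10)*2 = 2*2 = 4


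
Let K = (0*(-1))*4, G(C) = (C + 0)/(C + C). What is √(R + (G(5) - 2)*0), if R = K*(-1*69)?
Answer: 0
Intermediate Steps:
G(C) = ½ (G(C) = C/((2*C)) = C*(1/(2*C)) = ½)
K = 0 (K = 0*4 = 0)
R = 0 (R = 0*(-1*69) = 0*(-69) = 0)
√(R + (G(5) - 2)*0) = √(0 + (½ - 2)*0) = √(0 - 3/2*0) = √(0 + 0) = √0 = 0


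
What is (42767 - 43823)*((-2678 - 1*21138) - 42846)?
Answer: 70395072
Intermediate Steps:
(42767 - 43823)*((-2678 - 1*21138) - 42846) = -1056*((-2678 - 21138) - 42846) = -1056*(-23816 - 42846) = -1056*(-66662) = 70395072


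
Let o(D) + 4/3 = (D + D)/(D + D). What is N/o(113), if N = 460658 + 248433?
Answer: -2127273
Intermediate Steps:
N = 709091
o(D) = -1/3 (o(D) = -4/3 + (D + D)/(D + D) = -4/3 + (2*D)/((2*D)) = -4/3 + (2*D)*(1/(2*D)) = -4/3 + 1 = -1/3)
N/o(113) = 709091/(-1/3) = 709091*(-3) = -2127273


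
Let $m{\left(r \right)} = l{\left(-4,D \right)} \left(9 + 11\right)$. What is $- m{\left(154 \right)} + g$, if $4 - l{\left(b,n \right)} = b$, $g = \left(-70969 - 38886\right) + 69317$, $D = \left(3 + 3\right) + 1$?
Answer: $-40698$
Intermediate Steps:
$D = 7$ ($D = 6 + 1 = 7$)
$g = -40538$ ($g = -109855 + 69317 = -40538$)
$l{\left(b,n \right)} = 4 - b$
$m{\left(r \right)} = 160$ ($m{\left(r \right)} = \left(4 - -4\right) \left(9 + 11\right) = \left(4 + 4\right) 20 = 8 \cdot 20 = 160$)
$- m{\left(154 \right)} + g = \left(-1\right) 160 - 40538 = -160 - 40538 = -40698$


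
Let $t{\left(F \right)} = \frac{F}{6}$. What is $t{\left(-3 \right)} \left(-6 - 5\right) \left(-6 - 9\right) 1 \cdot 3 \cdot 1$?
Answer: $- \frac{495}{2} \approx -247.5$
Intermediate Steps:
$t{\left(F \right)} = \frac{F}{6}$ ($t{\left(F \right)} = F \frac{1}{6} = \frac{F}{6}$)
$t{\left(-3 \right)} \left(-6 - 5\right) \left(-6 - 9\right) 1 \cdot 3 \cdot 1 = \frac{1}{6} \left(-3\right) \left(-6 - 5\right) \left(-6 - 9\right) 1 \cdot 3 \cdot 1 = - \frac{\left(-11\right) \left(-15\right)}{2} \cdot 3 \cdot 1 = \left(- \frac{1}{2}\right) 165 \cdot 3 = \left(- \frac{165}{2}\right) 3 = - \frac{495}{2}$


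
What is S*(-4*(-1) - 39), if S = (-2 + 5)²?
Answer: -315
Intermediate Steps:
S = 9 (S = 3² = 9)
S*(-4*(-1) - 39) = 9*(-4*(-1) - 39) = 9*(4 - 39) = 9*(-35) = -315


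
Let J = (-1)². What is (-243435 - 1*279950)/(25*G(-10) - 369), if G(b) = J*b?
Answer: 523385/619 ≈ 845.53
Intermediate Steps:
J = 1
G(b) = b (G(b) = 1*b = b)
(-243435 - 1*279950)/(25*G(-10) - 369) = (-243435 - 1*279950)/(25*(-10) - 369) = (-243435 - 279950)/(-250 - 369) = -523385/(-619) = -523385*(-1/619) = 523385/619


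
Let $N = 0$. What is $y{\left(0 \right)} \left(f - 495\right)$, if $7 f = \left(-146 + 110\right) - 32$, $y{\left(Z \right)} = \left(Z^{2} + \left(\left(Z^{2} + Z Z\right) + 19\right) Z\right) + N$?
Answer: $0$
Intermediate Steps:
$y{\left(Z \right)} = Z^{2} + Z \left(19 + 2 Z^{2}\right)$ ($y{\left(Z \right)} = \left(Z^{2} + \left(\left(Z^{2} + Z Z\right) + 19\right) Z\right) + 0 = \left(Z^{2} + \left(\left(Z^{2} + Z^{2}\right) + 19\right) Z\right) + 0 = \left(Z^{2} + \left(2 Z^{2} + 19\right) Z\right) + 0 = \left(Z^{2} + \left(19 + 2 Z^{2}\right) Z\right) + 0 = \left(Z^{2} + Z \left(19 + 2 Z^{2}\right)\right) + 0 = Z^{2} + Z \left(19 + 2 Z^{2}\right)$)
$f = - \frac{68}{7}$ ($f = \frac{\left(-146 + 110\right) - 32}{7} = \frac{-36 - 32}{7} = \frac{1}{7} \left(-68\right) = - \frac{68}{7} \approx -9.7143$)
$y{\left(0 \right)} \left(f - 495\right) = 0 \left(19 + 0 + 2 \cdot 0^{2}\right) \left(- \frac{68}{7} - 495\right) = 0 \left(19 + 0 + 2 \cdot 0\right) \left(- \frac{3533}{7}\right) = 0 \left(19 + 0 + 0\right) \left(- \frac{3533}{7}\right) = 0 \cdot 19 \left(- \frac{3533}{7}\right) = 0 \left(- \frac{3533}{7}\right) = 0$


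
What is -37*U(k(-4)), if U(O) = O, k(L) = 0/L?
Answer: 0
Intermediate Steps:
k(L) = 0
-37*U(k(-4)) = -37*0 = 0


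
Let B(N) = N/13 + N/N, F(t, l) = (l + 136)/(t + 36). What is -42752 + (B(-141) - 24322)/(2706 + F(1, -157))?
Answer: -18548478998/433771 ≈ -42761.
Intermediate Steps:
F(t, l) = (136 + l)/(36 + t)
B(N) = 1 + N/13 (B(N) = N*(1/13) + 1 = N/13 + 1 = 1 + N/13)
-42752 + (B(-141) - 24322)/(2706 + F(1, -157)) = -42752 + ((1 + (1/13)*(-141)) - 24322)/(2706 + (136 - 157)/(36 + 1)) = -42752 + ((1 - 141/13) - 24322)/(2706 - 21/37) = -42752 + (-128/13 - 24322)/(2706 + (1/37)*(-21)) = -42752 - 316314/(13*(2706 - 21/37)) = -42752 - 316314/(13*100101/37) = -42752 - 316314/13*37/100101 = -42752 - 3901206/433771 = -18548478998/433771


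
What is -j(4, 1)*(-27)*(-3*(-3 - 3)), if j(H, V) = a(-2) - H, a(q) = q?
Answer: -2916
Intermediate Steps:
j(H, V) = -2 - H
-j(4, 1)*(-27)*(-3*(-3 - 3)) = -(-2 - 1*4)*(-27)*(-3*(-3 - 3)) = -(-2 - 4)*(-27)*(-3*(-6)) = -(-6*(-27))*18 = -162*18 = -1*2916 = -2916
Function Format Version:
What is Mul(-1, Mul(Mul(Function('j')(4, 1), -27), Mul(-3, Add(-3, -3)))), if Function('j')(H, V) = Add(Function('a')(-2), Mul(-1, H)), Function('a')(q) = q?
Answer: -2916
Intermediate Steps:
Function('j')(H, V) = Add(-2, Mul(-1, H))
Mul(-1, Mul(Mul(Function('j')(4, 1), -27), Mul(-3, Add(-3, -3)))) = Mul(-1, Mul(Mul(Add(-2, Mul(-1, 4)), -27), Mul(-3, Add(-3, -3)))) = Mul(-1, Mul(Mul(Add(-2, -4), -27), Mul(-3, -6))) = Mul(-1, Mul(Mul(-6, -27), 18)) = Mul(-1, Mul(162, 18)) = Mul(-1, 2916) = -2916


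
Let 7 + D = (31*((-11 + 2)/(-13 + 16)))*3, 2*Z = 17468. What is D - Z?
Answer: -9020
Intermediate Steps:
Z = 8734 (Z = (½)*17468 = 8734)
D = -286 (D = -7 + (31*((-11 + 2)/(-13 + 16)))*3 = -7 + (31*(-9/3))*3 = -7 + (31*(-9*⅓))*3 = -7 + (31*(-3))*3 = -7 - 93*3 = -7 - 279 = -286)
D - Z = -286 - 1*8734 = -286 - 8734 = -9020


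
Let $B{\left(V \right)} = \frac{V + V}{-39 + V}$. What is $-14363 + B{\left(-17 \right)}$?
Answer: $- \frac{402147}{28} \approx -14362.0$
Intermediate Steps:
$B{\left(V \right)} = \frac{2 V}{-39 + V}$
$-14363 + B{\left(-17 \right)} = -14363 + 2 \left(-17\right) \frac{1}{-39 - 17} = -14363 + 2 \left(-17\right) \frac{1}{-56} = -14363 + 2 \left(-17\right) \left(- \frac{1}{56}\right) = -14363 + \frac{17}{28} = - \frac{402147}{28}$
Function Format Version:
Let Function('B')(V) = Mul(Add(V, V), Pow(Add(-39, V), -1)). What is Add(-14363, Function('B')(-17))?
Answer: Rational(-402147, 28) ≈ -14362.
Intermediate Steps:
Function('B')(V) = Mul(2, V, Pow(Add(-39, V), -1)) (Function('B')(V) = Mul(Mul(2, V), Pow(Add(-39, V), -1)) = Mul(2, V, Pow(Add(-39, V), -1)))
Add(-14363, Function('B')(-17)) = Add(-14363, Mul(2, -17, Pow(Add(-39, -17), -1))) = Add(-14363, Mul(2, -17, Pow(-56, -1))) = Add(-14363, Mul(2, -17, Rational(-1, 56))) = Add(-14363, Rational(17, 28)) = Rational(-402147, 28)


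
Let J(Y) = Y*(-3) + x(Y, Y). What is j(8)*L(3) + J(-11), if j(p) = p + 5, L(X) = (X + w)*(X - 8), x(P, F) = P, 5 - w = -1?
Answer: -563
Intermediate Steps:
w = 6 (w = 5 - 1*(-1) = 5 + 1 = 6)
L(X) = (-8 + X)*(6 + X) (L(X) = (X + 6)*(X - 8) = (6 + X)*(-8 + X) = (-8 + X)*(6 + X))
j(p) = 5 + p
J(Y) = -2*Y (J(Y) = Y*(-3) + Y = -3*Y + Y = -2*Y)
j(8)*L(3) + J(-11) = (5 + 8)*(-48 + 3² - 2*3) - 2*(-11) = 13*(-48 + 9 - 6) + 22 = 13*(-45) + 22 = -585 + 22 = -563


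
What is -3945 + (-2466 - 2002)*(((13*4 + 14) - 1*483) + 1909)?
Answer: -6670201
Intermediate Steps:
-3945 + (-2466 - 2002)*(((13*4 + 14) - 1*483) + 1909) = -3945 - 4468*(((52 + 14) - 483) + 1909) = -3945 - 4468*((66 - 483) + 1909) = -3945 - 4468*(-417 + 1909) = -3945 - 4468*1492 = -3945 - 6666256 = -6670201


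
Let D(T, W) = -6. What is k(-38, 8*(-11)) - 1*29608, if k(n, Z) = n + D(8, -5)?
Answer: -29652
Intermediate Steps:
k(n, Z) = -6 + n (k(n, Z) = n - 6 = -6 + n)
k(-38, 8*(-11)) - 1*29608 = (-6 - 38) - 1*29608 = -44 - 29608 = -29652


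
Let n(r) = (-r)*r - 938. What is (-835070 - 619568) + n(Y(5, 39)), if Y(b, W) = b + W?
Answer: -1457512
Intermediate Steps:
Y(b, W) = W + b
n(r) = -938 - r² (n(r) = -r² - 938 = -938 - r²)
(-835070 - 619568) + n(Y(5, 39)) = (-835070 - 619568) + (-938 - (39 + 5)²) = -1454638 + (-938 - 1*44²) = -1454638 + (-938 - 1*1936) = -1454638 + (-938 - 1936) = -1454638 - 2874 = -1457512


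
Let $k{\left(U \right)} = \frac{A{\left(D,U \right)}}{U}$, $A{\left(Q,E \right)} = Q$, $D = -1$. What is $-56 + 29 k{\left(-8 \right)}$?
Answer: $- \frac{419}{8} \approx -52.375$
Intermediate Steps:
$k{\left(U \right)} = - \frac{1}{U}$
$-56 + 29 k{\left(-8 \right)} = -56 + 29 \left(- \frac{1}{-8}\right) = -56 + 29 \left(\left(-1\right) \left(- \frac{1}{8}\right)\right) = -56 + 29 \cdot \frac{1}{8} = -56 + \frac{29}{8} = - \frac{419}{8}$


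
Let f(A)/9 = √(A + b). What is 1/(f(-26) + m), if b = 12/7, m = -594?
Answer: -77/45993 - I*√1190/275958 ≈ -0.0016742 - 0.00012501*I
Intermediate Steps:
b = 12/7 (b = 12*(⅐) = 12/7 ≈ 1.7143)
f(A) = 9*√(12/7 + A) (f(A) = 9*√(A + 12/7) = 9*√(12/7 + A))
1/(f(-26) + m) = 1/(9*√(84 + 49*(-26))/7 - 594) = 1/(9*√(84 - 1274)/7 - 594) = 1/(9*√(-1190)/7 - 594) = 1/(9*(I*√1190)/7 - 594) = 1/(9*I*√1190/7 - 594) = 1/(-594 + 9*I*√1190/7)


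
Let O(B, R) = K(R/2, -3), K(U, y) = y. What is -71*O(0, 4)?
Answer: 213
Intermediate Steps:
O(B, R) = -3
-71*O(0, 4) = -71*(-3) = 213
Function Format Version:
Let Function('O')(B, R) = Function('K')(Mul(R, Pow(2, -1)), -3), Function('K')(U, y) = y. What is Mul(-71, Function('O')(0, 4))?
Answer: 213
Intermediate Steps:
Function('O')(B, R) = -3
Mul(-71, Function('O')(0, 4)) = Mul(-71, -3) = 213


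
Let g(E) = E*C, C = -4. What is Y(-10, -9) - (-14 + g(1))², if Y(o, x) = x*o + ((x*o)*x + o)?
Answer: -1054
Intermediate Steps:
g(E) = -4*E (g(E) = E*(-4) = -4*E)
Y(o, x) = o + o*x + o*x² (Y(o, x) = o*x + ((o*x)*x + o) = o*x + (o*x² + o) = o*x + (o + o*x²) = o + o*x + o*x²)
Y(-10, -9) - (-14 + g(1))² = -10*(1 - 9 + (-9)²) - (-14 - 4*1)² = -10*(1 - 9 + 81) - (-14 - 4)² = -10*73 - 1*(-18)² = -730 - 1*324 = -730 - 324 = -1054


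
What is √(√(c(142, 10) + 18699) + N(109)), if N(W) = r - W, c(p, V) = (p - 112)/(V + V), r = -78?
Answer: √(-748 + 2*√74802)/2 ≈ 7.0887*I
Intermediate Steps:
c(p, V) = (-112 + p)/(2*V) (c(p, V) = (-112 + p)/((2*V)) = (-112 + p)*(1/(2*V)) = (-112 + p)/(2*V))
N(W) = -78 - W
√(√(c(142, 10) + 18699) + N(109)) = √(√((½)*(-112 + 142)/10 + 18699) + (-78 - 1*109)) = √(√((½)*(⅒)*30 + 18699) + (-78 - 109)) = √(√(3/2 + 18699) - 187) = √(√(37401/2) - 187) = √(√74802/2 - 187) = √(-187 + √74802/2)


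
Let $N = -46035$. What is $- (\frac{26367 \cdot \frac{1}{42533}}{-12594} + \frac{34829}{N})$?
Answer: $\frac{6219245637301}{8219711937690} \approx 0.75663$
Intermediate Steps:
$- (\frac{26367 \cdot \frac{1}{42533}}{-12594} + \frac{34829}{N}) = - (\frac{26367 \cdot \frac{1}{42533}}{-12594} + \frac{34829}{-46035}) = - (26367 \cdot \frac{1}{42533} \left(- \frac{1}{12594}\right) + 34829 \left(- \frac{1}{46035}\right)) = - (\frac{26367}{42533} \left(- \frac{1}{12594}\right) - \frac{34829}{46035}) = - (- \frac{8789}{178553534} - \frac{34829}{46035}) = \left(-1\right) \left(- \frac{6219245637301}{8219711937690}\right) = \frac{6219245637301}{8219711937690}$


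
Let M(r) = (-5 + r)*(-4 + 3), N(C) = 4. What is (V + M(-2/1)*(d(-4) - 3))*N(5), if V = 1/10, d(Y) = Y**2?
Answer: 1822/5 ≈ 364.40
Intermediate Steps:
M(r) = 5 - r (M(r) = (-5 + r)*(-1) = 5 - r)
V = 1/10 ≈ 0.10000
(V + M(-2/1)*(d(-4) - 3))*N(5) = (1/10 + (5 - (-2)/1)*((-4)**2 - 3))*4 = (1/10 + (5 - (-2))*(16 - 3))*4 = (1/10 + (5 - 1*(-2))*13)*4 = (1/10 + (5 + 2)*13)*4 = (1/10 + 7*13)*4 = (1/10 + 91)*4 = (911/10)*4 = 1822/5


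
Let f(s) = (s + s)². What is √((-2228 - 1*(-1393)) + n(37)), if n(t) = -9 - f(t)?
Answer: 4*I*√395 ≈ 79.498*I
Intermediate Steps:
f(s) = 4*s² (f(s) = (2*s)² = 4*s²)
n(t) = -9 - 4*t²
√((-2228 - 1*(-1393)) + n(37)) = √((-2228 - 1*(-1393)) + (-9 - 4*37²)) = √((-2228 + 1393) + (-9 - 4*1369)) = √(-835 + (-9 - 5476)) = √(-835 - 5485) = √(-6320) = 4*I*√395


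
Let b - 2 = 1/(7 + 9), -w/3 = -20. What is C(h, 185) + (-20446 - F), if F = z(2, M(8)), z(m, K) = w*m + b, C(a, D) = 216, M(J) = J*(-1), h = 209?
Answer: -325633/16 ≈ -20352.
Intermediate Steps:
M(J) = -J
w = 60 (w = -3*(-20) = 60)
b = 33/16 (b = 2 + 1/(7 + 9) = 2 + 1/16 = 33/16 ≈ 2.0625)
z(m, K) = 33/16 + 60*m (z(m, K) = 60*m + 33/16 = 33/16 + 60*m)
F = 1953/16 (F = 33/16 + 60*2 = 33/16 + 120 = 1953/16 ≈ 122.06)
C(h, 185) + (-20446 - F) = 216 + (-20446 - 1*1953/16) = 216 + (-20446 - 1953/16) = 216 - 329089/16 = -325633/16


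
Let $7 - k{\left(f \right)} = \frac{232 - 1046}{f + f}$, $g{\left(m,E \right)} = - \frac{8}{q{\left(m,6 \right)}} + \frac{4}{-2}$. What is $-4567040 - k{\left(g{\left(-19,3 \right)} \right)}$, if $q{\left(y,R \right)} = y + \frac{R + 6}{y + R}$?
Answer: $- \frac{1890652045}{414} \approx -4.5668 \cdot 10^{6}$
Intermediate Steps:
$q{\left(y,R \right)} = y + \frac{6 + R}{R + y}$
$g{\left(m,E \right)} = -2 - \frac{8 \left(6 + m\right)}{12 + m^{2} + 6 m}$ ($g{\left(m,E \right)} = - \frac{8}{\frac{1}{6 + m} \left(6 + 6 + m^{2} + 6 m\right)} + \frac{4}{-2} = - \frac{8}{\frac{1}{6 + m} \left(12 + m^{2} + 6 m\right)} + 4 \left(- \frac{1}{2}\right) = - 8 \frac{6 + m}{12 + m^{2} + 6 m} - 2 = - \frac{8 \left(6 + m\right)}{12 + m^{2} + 6 m} - 2 = -2 - \frac{8 \left(6 + m\right)}{12 + m^{2} + 6 m}$)
$k{\left(f \right)} = 7 + \frac{407}{f}$ ($k{\left(f \right)} = 7 - \frac{232 - 1046}{f + f} = 7 - - \frac{814}{2 f} = 7 - - 814 \frac{1}{2 f} = 7 - - \frac{407}{f} = 7 + \frac{407}{f}$)
$-4567040 - k{\left(g{\left(-19,3 \right)} \right)} = -4567040 - \left(7 + \frac{407}{2 \frac{1}{12 + \left(-19\right)^{2} + 6 \left(-19\right)} \left(-36 - \left(-19\right)^{2} - -190\right)}\right) = -4567040 - \left(7 + \frac{407}{2 \frac{1}{12 + 361 - 114} \left(-36 - 361 + 190\right)}\right) = -4567040 - \left(7 + \frac{407}{2 \cdot \frac{1}{259} \left(-36 - 361 + 190\right)}\right) = -4567040 - \left(7 + \frac{407}{2 \cdot \frac{1}{259} \left(-207\right)}\right) = -4567040 - \left(7 + \frac{407}{- \frac{414}{259}}\right) = -4567040 - \left(7 + 407 \left(- \frac{259}{414}\right)\right) = -4567040 - \left(7 - \frac{105413}{414}\right) = -4567040 - - \frac{102515}{414} = -4567040 + \frac{102515}{414} = - \frac{1890652045}{414}$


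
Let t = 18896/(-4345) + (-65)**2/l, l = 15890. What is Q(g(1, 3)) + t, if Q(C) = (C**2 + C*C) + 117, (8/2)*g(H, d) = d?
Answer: 6298953873/55233640 ≈ 114.04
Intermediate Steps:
g(H, d) = d/4
t = -56379963/13808410 (t = 18896/(-4345) + (-65)**2/15890 = 18896*(-1/4345) + 4225*(1/15890) = -18896/4345 + 845/3178 = -56379963/13808410 ≈ -4.0830)
Q(C) = 117 + 2*C**2 (Q(C) = (C**2 + C**2) + 117 = 2*C**2 + 117 = 117 + 2*C**2)
Q(g(1, 3)) + t = (117 + 2*((1/4)*3)**2) - 56379963/13808410 = (117 + 2*(3/4)**2) - 56379963/13808410 = (117 + 2*(9/16)) - 56379963/13808410 = (117 + 9/8) - 56379963/13808410 = 945/8 - 56379963/13808410 = 6298953873/55233640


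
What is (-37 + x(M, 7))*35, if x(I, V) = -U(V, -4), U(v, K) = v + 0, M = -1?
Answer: -1540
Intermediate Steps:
U(v, K) = v
x(I, V) = -V
(-37 + x(M, 7))*35 = (-37 - 1*7)*35 = (-37 - 7)*35 = -44*35 = -1540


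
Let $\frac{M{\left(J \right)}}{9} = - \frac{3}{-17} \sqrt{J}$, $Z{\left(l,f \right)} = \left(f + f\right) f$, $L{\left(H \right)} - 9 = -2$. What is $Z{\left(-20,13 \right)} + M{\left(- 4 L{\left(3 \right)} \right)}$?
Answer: $338 + \frac{54 i \sqrt{7}}{17} \approx 338.0 + 8.4041 i$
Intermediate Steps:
$L{\left(H \right)} = 7$ ($L{\left(H \right)} = 9 - 2 = 7$)
$Z{\left(l,f \right)} = 2 f^{2}$ ($Z{\left(l,f \right)} = 2 f f = 2 f^{2}$)
$M{\left(J \right)} = \frac{27 \sqrt{J}}{17}$ ($M{\left(J \right)} = 9 - \frac{3}{-17} \sqrt{J} = 9 \left(-3\right) \left(- \frac{1}{17}\right) \sqrt{J} = 9 \frac{3 \sqrt{J}}{17} = \frac{27 \sqrt{J}}{17}$)
$Z{\left(-20,13 \right)} + M{\left(- 4 L{\left(3 \right)} \right)} = 2 \cdot 13^{2} + \frac{27 \sqrt{\left(-4\right) 7}}{17} = 2 \cdot 169 + \frac{27 \sqrt{-28}}{17} = 338 + \frac{27 \cdot 2 i \sqrt{7}}{17} = 338 + \frac{54 i \sqrt{7}}{17}$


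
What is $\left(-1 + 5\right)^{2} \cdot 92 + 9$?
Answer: $1481$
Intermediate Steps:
$\left(-1 + 5\right)^{2} \cdot 92 + 9 = 4^{2} \cdot 92 + 9 = 16 \cdot 92 + 9 = 1472 + 9 = 1481$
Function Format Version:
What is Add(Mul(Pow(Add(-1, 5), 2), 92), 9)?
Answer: 1481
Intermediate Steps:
Add(Mul(Pow(Add(-1, 5), 2), 92), 9) = Add(Mul(Pow(4, 2), 92), 9) = Add(Mul(16, 92), 9) = Add(1472, 9) = 1481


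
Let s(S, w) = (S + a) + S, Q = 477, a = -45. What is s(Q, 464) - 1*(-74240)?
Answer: 75149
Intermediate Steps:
s(S, w) = -45 + 2*S (s(S, w) = (S - 45) + S = (-45 + S) + S = -45 + 2*S)
s(Q, 464) - 1*(-74240) = (-45 + 2*477) - 1*(-74240) = (-45 + 954) + 74240 = 909 + 74240 = 75149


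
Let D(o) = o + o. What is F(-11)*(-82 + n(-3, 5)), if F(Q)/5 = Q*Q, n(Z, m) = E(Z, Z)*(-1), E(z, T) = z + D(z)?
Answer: -44165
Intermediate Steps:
D(o) = 2*o
E(z, T) = 3*z (E(z, T) = z + 2*z = 3*z)
n(Z, m) = -3*Z (n(Z, m) = (3*Z)*(-1) = -3*Z)
F(Q) = 5*Q² (F(Q) = 5*(Q*Q) = 5*Q²)
F(-11)*(-82 + n(-3, 5)) = (5*(-11)²)*(-82 - 3*(-3)) = (5*121)*(-82 + 9) = 605*(-73) = -44165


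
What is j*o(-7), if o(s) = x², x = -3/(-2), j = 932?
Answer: 2097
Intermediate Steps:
x = 3/2 (x = -3*(-½) = 3/2 ≈ 1.5000)
o(s) = 9/4 (o(s) = (3/2)² = 9/4)
j*o(-7) = 932*(9/4) = 2097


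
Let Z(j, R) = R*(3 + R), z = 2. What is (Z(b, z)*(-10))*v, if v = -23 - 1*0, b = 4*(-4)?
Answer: 2300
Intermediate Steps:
b = -16
v = -23 (v = -23 + 0 = -23)
(Z(b, z)*(-10))*v = ((2*(3 + 2))*(-10))*(-23) = ((2*5)*(-10))*(-23) = (10*(-10))*(-23) = -100*(-23) = 2300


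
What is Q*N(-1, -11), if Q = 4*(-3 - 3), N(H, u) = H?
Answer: 24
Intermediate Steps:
Q = -24 (Q = 4*(-6) = -24)
Q*N(-1, -11) = -24*(-1) = 24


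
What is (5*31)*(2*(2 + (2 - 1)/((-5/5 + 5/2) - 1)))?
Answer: 1240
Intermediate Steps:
(5*31)*(2*(2 + (2 - 1)/((-5/5 + 5/2) - 1))) = 155*(2*(2 + 1/((-5*1/5 + 5*(1/2)) - 1))) = 155*(2*(2 + 1/((-1 + 5/2) - 1))) = 155*(2*(2 + 1/(3/2 - 1))) = 155*(2*(2 + 1/(1/2))) = 155*(2*(2 + 1*2)) = 155*(2*(2 + 2)) = 155*(2*4) = 155*8 = 1240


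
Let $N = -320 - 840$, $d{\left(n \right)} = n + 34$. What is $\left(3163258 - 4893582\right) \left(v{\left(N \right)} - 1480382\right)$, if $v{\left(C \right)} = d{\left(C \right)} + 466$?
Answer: $2562682517608$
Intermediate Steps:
$d{\left(n \right)} = 34 + n$
$N = -1160$
$v{\left(C \right)} = 500 + C$ ($v{\left(C \right)} = \left(34 + C\right) + 466 = 500 + C$)
$\left(3163258 - 4893582\right) \left(v{\left(N \right)} - 1480382\right) = \left(3163258 - 4893582\right) \left(\left(500 - 1160\right) - 1480382\right) = - 1730324 \left(-660 - 1480382\right) = \left(-1730324\right) \left(-1481042\right) = 2562682517608$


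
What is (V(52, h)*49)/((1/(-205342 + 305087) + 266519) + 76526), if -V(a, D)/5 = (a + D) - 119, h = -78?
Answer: 506205875/4888146218 ≈ 0.10356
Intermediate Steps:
V(a, D) = 595 - 5*D - 5*a (V(a, D) = -5*((a + D) - 119) = -5*((D + a) - 119) = -5*(-119 + D + a) = 595 - 5*D - 5*a)
(V(52, h)*49)/((1/(-205342 + 305087) + 266519) + 76526) = ((595 - 5*(-78) - 5*52)*49)/((1/(-205342 + 305087) + 266519) + 76526) = ((595 + 390 - 260)*49)/((1/99745 + 266519) + 76526) = (725*49)/((1/99745 + 266519) + 76526) = 35525/(26583937656/99745 + 76526) = 35525/(34217023526/99745) = 35525*(99745/34217023526) = 506205875/4888146218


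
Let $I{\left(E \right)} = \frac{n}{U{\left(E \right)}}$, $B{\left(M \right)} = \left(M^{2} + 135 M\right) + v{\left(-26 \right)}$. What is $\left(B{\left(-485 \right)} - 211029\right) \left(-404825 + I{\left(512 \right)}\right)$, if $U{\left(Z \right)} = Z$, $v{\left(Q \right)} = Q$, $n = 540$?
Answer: $\frac{2140320391825}{128} \approx 1.6721 \cdot 10^{10}$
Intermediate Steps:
$B{\left(M \right)} = -26 + M^{2} + 135 M$ ($B{\left(M \right)} = \left(M^{2} + 135 M\right) - 26 = -26 + M^{2} + 135 M$)
$I{\left(E \right)} = \frac{540}{E}$
$\left(B{\left(-485 \right)} - 211029\right) \left(-404825 + I{\left(512 \right)}\right) = \left(\left(-26 + \left(-485\right)^{2} + 135 \left(-485\right)\right) - 211029\right) \left(-404825 + \frac{540}{512}\right) = \left(\left(-26 + 235225 - 65475\right) - 211029\right) \left(-404825 + 540 \cdot \frac{1}{512}\right) = \left(169724 - 211029\right) \left(-404825 + \frac{135}{128}\right) = \left(-41305\right) \left(- \frac{51817465}{128}\right) = \frac{2140320391825}{128}$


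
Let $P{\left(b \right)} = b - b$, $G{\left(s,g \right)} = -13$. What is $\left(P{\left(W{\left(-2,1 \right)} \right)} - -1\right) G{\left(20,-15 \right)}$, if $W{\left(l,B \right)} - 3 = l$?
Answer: $-13$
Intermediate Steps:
$W{\left(l,B \right)} = 3 + l$
$P{\left(b \right)} = 0$
$\left(P{\left(W{\left(-2,1 \right)} \right)} - -1\right) G{\left(20,-15 \right)} = \left(0 - -1\right) \left(-13\right) = \left(0 + \left(-7 + 8\right)\right) \left(-13\right) = \left(0 + 1\right) \left(-13\right) = 1 \left(-13\right) = -13$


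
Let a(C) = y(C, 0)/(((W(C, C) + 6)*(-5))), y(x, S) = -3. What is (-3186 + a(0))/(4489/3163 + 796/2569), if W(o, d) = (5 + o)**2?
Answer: -4012713263769/2177748295 ≈ -1842.6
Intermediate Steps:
a(C) = -3/(-30 - 5*(5 + C)**2) (a(C) = -3*(-1/(5*((5 + C)**2 + 6))) = -3*(-1/(5*(6 + (5 + C)**2))) = -3/(-30 - 5*(5 + C)**2))
(-3186 + a(0))/(4489/3163 + 796/2569) = (-3186 + 3/(5*(6 + (5 + 0)**2)))/(4489/3163 + 796/2569) = (-3186 + 3/(5*(6 + 5**2)))/(4489*(1/3163) + 796*(1/2569)) = (-3186 + 3/(5*(6 + 25)))/(4489/3163 + 796/2569) = (-3186 + (3/5)/31)/(14049989/8125747) = (-3186 + (3/5)*(1/31))*(8125747/14049989) = (-3186 + 3/155)*(8125747/14049989) = -493827/155*8125747/14049989 = -4012713263769/2177748295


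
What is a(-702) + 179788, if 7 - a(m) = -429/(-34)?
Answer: 6112601/34 ≈ 1.7978e+5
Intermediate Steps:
a(m) = -191/34 (a(m) = 7 - (-429)/(-34) = 7 - (-429)*(-1)/34 = 7 - 1*429/34 = 7 - 429/34 = -191/34)
a(-702) + 179788 = -191/34 + 179788 = 6112601/34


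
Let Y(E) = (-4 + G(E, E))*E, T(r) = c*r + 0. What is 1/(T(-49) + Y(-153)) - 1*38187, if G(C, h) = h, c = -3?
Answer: -922903415/24168 ≈ -38187.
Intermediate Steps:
T(r) = -3*r (T(r) = -3*r + 0 = -3*r)
Y(E) = E*(-4 + E) (Y(E) = (-4 + E)*E = E*(-4 + E))
1/(T(-49) + Y(-153)) - 1*38187 = 1/(-3*(-49) - 153*(-4 - 153)) - 1*38187 = 1/(147 - 153*(-157)) - 38187 = 1/(147 + 24021) - 38187 = 1/24168 - 38187 = -922903415/24168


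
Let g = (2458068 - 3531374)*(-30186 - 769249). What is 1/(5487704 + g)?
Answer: 1/858043869814 ≈ 1.1654e-12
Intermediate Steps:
g = 858038382110 (g = -1073306*(-799435) = 858038382110)
1/(5487704 + g) = 1/(5487704 + 858038382110) = 1/858043869814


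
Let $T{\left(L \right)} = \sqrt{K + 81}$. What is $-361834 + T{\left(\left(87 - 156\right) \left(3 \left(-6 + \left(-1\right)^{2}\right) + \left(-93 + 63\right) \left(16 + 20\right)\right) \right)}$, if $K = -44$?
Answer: $-361834 + \sqrt{37} \approx -3.6183 \cdot 10^{5}$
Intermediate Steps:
$T{\left(L \right)} = \sqrt{37}$ ($T{\left(L \right)} = \sqrt{-44 + 81} = \sqrt{37}$)
$-361834 + T{\left(\left(87 - 156\right) \left(3 \left(-6 + \left(-1\right)^{2}\right) + \left(-93 + 63\right) \left(16 + 20\right)\right) \right)} = -361834 + \sqrt{37}$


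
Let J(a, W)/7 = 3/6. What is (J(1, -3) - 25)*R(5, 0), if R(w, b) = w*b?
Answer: 0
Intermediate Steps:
R(w, b) = b*w
J(a, W) = 7/2 (J(a, W) = 7*(3/6) = 7*(3*(⅙)) = 7*(½) = 7/2)
(J(1, -3) - 25)*R(5, 0) = (7/2 - 25)*(0*5) = -43/2*0 = 0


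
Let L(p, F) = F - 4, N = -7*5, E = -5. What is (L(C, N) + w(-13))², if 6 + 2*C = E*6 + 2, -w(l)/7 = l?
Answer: 2704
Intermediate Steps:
w(l) = -7*l
N = -35
C = -17 (C = -3 + (-5*6 + 2)/2 = -3 + (-30 + 2)/2 = -3 + (½)*(-28) = -3 - 14 = -17)
L(p, F) = -4 + F
(L(C, N) + w(-13))² = ((-4 - 35) - 7*(-13))² = (-39 + 91)² = 52² = 2704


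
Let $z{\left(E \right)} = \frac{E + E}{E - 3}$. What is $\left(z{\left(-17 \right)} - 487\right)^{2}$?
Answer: $\frac{23551609}{100} \approx 2.3552 \cdot 10^{5}$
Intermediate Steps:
$z{\left(E \right)} = \frac{2 E}{-3 + E}$
$\left(z{\left(-17 \right)} - 487\right)^{2} = \left(2 \left(-17\right) \frac{1}{-3 - 17} - 487\right)^{2} = \left(2 \left(-17\right) \frac{1}{-20} - 487\right)^{2} = \left(2 \left(-17\right) \left(- \frac{1}{20}\right) - 487\right)^{2} = \left(\frac{17}{10} - 487\right)^{2} = \left(- \frac{4853}{10}\right)^{2} = \frac{23551609}{100}$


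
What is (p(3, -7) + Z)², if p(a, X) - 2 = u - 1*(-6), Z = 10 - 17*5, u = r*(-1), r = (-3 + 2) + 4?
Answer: 4900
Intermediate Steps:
r = 3 (r = -1 + 4 = 3)
u = -3 (u = 3*(-1) = -3)
Z = -75 (Z = 10 - 85 = -75)
p(a, X) = 5 (p(a, X) = 2 + (-3 - 1*(-6)) = 2 + (-3 + 6) = 2 + 3 = 5)
(p(3, -7) + Z)² = (5 - 75)² = (-70)² = 4900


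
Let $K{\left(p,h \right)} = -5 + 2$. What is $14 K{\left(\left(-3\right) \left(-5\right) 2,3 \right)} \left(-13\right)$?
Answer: $546$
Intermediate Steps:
$K{\left(p,h \right)} = -3$
$14 K{\left(\left(-3\right) \left(-5\right) 2,3 \right)} \left(-13\right) = 14 \left(-3\right) \left(-13\right) = \left(-42\right) \left(-13\right) = 546$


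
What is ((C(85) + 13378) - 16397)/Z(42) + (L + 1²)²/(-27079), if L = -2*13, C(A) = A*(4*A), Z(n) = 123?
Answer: 233584908/1110239 ≈ 210.39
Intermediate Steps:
C(A) = 4*A²
L = -26
((C(85) + 13378) - 16397)/Z(42) + (L + 1²)²/(-27079) = ((4*85² + 13378) - 16397)/123 + (-26 + 1²)²/(-27079) = ((4*7225 + 13378) - 16397)*(1/123) + (-26 + 1)²*(-1/27079) = ((28900 + 13378) - 16397)*(1/123) + (-25)²*(-1/27079) = (42278 - 16397)*(1/123) + 625*(-1/27079) = 25881*(1/123) - 625/27079 = 8627/41 - 625/27079 = 233584908/1110239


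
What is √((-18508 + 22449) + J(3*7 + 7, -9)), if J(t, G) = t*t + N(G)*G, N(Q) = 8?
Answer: 3*√517 ≈ 68.213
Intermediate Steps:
J(t, G) = t² + 8*G (J(t, G) = t*t + 8*G = t² + 8*G)
√((-18508 + 22449) + J(3*7 + 7, -9)) = √((-18508 + 22449) + ((3*7 + 7)² + 8*(-9))) = √(3941 + ((21 + 7)² - 72)) = √(3941 + (28² - 72)) = √(3941 + (784 - 72)) = √(3941 + 712) = √4653 = 3*√517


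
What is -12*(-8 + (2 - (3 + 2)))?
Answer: 132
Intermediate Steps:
-12*(-8 + (2 - (3 + 2))) = -12*(-8 + (2 - 1*5)) = -12*(-8 + (2 - 5)) = -12*(-8 - 3) = -12*(-11) = 132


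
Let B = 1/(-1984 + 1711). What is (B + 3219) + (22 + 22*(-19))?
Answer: 770678/273 ≈ 2823.0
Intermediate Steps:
B = -1/273 (B = 1/(-273) = -1/273 ≈ -0.0036630)
(B + 3219) + (22 + 22*(-19)) = (-1/273 + 3219) + (22 + 22*(-19)) = 878786/273 + (22 - 418) = 878786/273 - 396 = 770678/273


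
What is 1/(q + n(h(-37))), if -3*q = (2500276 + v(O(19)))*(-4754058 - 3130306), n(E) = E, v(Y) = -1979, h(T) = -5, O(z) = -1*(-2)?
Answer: 3/19697482928093 ≈ 1.5230e-13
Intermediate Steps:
O(z) = 2
q = 19697482928108/3 (q = -(2500276 - 1979)*(-4754058 - 3130306)/3 = -2498297*(-7884364)/3 = -⅓*(-19697482928108) = 19697482928108/3 ≈ 6.5658e+12)
1/(q + n(h(-37))) = 1/(19697482928108/3 - 5) = 1/(19697482928093/3) = 3/19697482928093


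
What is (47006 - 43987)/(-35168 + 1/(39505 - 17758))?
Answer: -65654193/764798495 ≈ -0.085845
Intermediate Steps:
(47006 - 43987)/(-35168 + 1/(39505 - 17758)) = 3019/(-35168 + 1/21747) = 3019/(-764798495/21747) = 3019*(-21747/764798495) = -65654193/764798495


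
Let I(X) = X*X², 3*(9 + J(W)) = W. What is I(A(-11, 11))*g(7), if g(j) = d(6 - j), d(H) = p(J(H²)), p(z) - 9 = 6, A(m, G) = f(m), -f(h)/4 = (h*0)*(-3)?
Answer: 0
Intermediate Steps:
f(h) = 0 (f(h) = -4*h*0*(-3) = -0*(-3) = -4*0 = 0)
A(m, G) = 0
J(W) = -9 + W/3
p(z) = 15 (p(z) = 9 + 6 = 15)
d(H) = 15
g(j) = 15
I(X) = X³
I(A(-11, 11))*g(7) = 0³*15 = 0*15 = 0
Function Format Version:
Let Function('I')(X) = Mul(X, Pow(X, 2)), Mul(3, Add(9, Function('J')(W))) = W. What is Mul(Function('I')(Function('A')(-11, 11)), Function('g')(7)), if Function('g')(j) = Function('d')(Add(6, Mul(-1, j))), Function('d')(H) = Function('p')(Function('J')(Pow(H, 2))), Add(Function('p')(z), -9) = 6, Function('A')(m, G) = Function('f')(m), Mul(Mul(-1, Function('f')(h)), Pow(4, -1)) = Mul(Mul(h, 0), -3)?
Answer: 0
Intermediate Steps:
Function('f')(h) = 0 (Function('f')(h) = Mul(-4, Mul(Mul(h, 0), -3)) = Mul(-4, Mul(0, -3)) = Mul(-4, 0) = 0)
Function('A')(m, G) = 0
Function('J')(W) = Add(-9, Mul(Rational(1, 3), W))
Function('p')(z) = 15 (Function('p')(z) = Add(9, 6) = 15)
Function('d')(H) = 15
Function('g')(j) = 15
Function('I')(X) = Pow(X, 3)
Mul(Function('I')(Function('A')(-11, 11)), Function('g')(7)) = Mul(Pow(0, 3), 15) = Mul(0, 15) = 0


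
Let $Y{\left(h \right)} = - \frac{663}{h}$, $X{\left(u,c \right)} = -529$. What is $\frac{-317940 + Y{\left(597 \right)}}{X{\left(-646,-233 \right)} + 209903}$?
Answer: $- \frac{63270281}{41665426} \approx -1.5185$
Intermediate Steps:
$\frac{-317940 + Y{\left(597 \right)}}{X{\left(-646,-233 \right)} + 209903} = \frac{-317940 - \frac{663}{597}}{-529 + 209903} = \frac{-317940 - \frac{221}{199}}{209374} = \left(-317940 - \frac{221}{199}\right) \frac{1}{209374} = \left(- \frac{63270281}{199}\right) \frac{1}{209374} = - \frac{63270281}{41665426}$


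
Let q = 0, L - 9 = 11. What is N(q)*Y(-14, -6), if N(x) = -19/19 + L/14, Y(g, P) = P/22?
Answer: -9/77 ≈ -0.11688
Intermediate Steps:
L = 20 (L = 9 + 11 = 20)
Y(g, P) = P/22 (Y(g, P) = P*(1/22) = P/22)
N(x) = 3/7 (N(x) = -19/19 + 20/14 = -19*1/19 + 20*(1/14) = -1 + 10/7 = 3/7)
N(q)*Y(-14, -6) = 3*((1/22)*(-6))/7 = (3/7)*(-3/11) = -9/77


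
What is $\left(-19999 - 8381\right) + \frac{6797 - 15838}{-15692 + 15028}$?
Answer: $- \frac{18835279}{664} \approx -28366.0$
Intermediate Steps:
$\left(-19999 - 8381\right) + \frac{6797 - 15838}{-15692 + 15028} = -28380 - \frac{9041}{-664} = -28380 - - \frac{9041}{664} = -28380 + \frac{9041}{664} = - \frac{18835279}{664}$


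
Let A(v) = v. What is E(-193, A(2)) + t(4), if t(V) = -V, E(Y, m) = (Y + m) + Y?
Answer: -388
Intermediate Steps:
E(Y, m) = m + 2*Y
E(-193, A(2)) + t(4) = (2 + 2*(-193)) - 1*4 = (2 - 386) - 4 = -384 - 4 = -388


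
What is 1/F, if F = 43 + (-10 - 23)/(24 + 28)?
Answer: 52/2203 ≈ 0.023604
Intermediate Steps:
F = 2203/52 (F = 43 - 33/52 = 2203/52 ≈ 42.365)
1/F = 1/(2203/52) = 52/2203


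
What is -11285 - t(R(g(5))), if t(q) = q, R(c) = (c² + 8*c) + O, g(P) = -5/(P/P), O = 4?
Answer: -11274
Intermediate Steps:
g(P) = -5 (g(P) = -5/1 = -5*1 = -5)
R(c) = 4 + c² + 8*c (R(c) = (c² + 8*c) + 4 = 4 + c² + 8*c)
-11285 - t(R(g(5))) = -11285 - (4 + (-5)² + 8*(-5)) = -11285 - (4 + 25 - 40) = -11285 - 1*(-11) = -11285 + 11 = -11274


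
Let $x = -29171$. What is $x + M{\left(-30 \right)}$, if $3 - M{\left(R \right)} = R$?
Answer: $-29138$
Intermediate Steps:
$M{\left(R \right)} = 3 - R$
$x + M{\left(-30 \right)} = -29171 + \left(3 - -30\right) = -29171 + \left(3 + 30\right) = -29171 + 33 = -29138$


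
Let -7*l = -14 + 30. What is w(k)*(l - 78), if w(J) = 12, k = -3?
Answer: -6744/7 ≈ -963.43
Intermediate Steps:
l = -16/7 (l = -(-14 + 30)/7 = -⅐*16 = -16/7 ≈ -2.2857)
w(k)*(l - 78) = 12*(-16/7 - 78) = 12*(-562/7) = -6744/7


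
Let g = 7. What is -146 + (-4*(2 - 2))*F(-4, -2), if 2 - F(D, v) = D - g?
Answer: -146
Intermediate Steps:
F(D, v) = 9 - D (F(D, v) = 2 - (D - 1*7) = 2 - (D - 7) = 2 - (-7 + D) = 2 + (7 - D) = 9 - D)
-146 + (-4*(2 - 2))*F(-4, -2) = -146 + (-4*(2 - 2))*(9 - 1*(-4)) = -146 + (-4*0)*(9 + 4) = -146 + 0*13 = -146 + 0 = -146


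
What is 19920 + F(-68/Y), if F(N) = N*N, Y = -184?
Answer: 42151009/2116 ≈ 19920.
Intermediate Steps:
F(N) = N**2
19920 + F(-68/Y) = 19920 + (-68/(-184))**2 = 19920 + (-68*(-1/184))**2 = 19920 + (17/46)**2 = 19920 + 289/2116 = 42151009/2116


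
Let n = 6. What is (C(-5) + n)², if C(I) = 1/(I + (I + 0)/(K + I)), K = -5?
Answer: 2704/81 ≈ 33.383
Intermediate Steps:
C(I) = 1/(I + I/(-5 + I)) (C(I) = 1/(I + (I + 0)/(-5 + I)) = 1/(I + I/(-5 + I)))
(C(-5) + n)² = ((-5 - 5)/((-5)*(-4 - 5)) + 6)² = (-⅕*(-10)/(-9) + 6)² = (-⅕*(-⅑)*(-10) + 6)² = (-2/9 + 6)² = (52/9)² = 2704/81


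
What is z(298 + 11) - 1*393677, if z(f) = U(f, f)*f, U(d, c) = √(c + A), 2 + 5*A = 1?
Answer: -393677 + 618*√1930/5 ≈ -3.8825e+5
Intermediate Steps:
A = -⅕ (A = -⅖ + (⅕)*1 = -⅖ + ⅕ = -⅕ ≈ -0.20000)
U(d, c) = √(-⅕ + c) (U(d, c) = √(c - ⅕) = √(-⅕ + c))
z(f) = f*√(-5 + 25*f)/5 (z(f) = (√(-5 + 25*f)/5)*f = f*√(-5 + 25*f)/5)
z(298 + 11) - 1*393677 = (298 + 11)*√(-5 + 25*(298 + 11))/5 - 1*393677 = (⅕)*309*√(-5 + 25*309) - 393677 = (⅕)*309*√(-5 + 7725) - 393677 = (⅕)*309*√7720 - 393677 = (⅕)*309*(2*√1930) - 393677 = 618*√1930/5 - 393677 = -393677 + 618*√1930/5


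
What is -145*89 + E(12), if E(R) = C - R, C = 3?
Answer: -12914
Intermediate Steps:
E(R) = 3 - R
-145*89 + E(12) = -145*89 + (3 - 1*12) = -12905 + (3 - 12) = -12905 - 9 = -12914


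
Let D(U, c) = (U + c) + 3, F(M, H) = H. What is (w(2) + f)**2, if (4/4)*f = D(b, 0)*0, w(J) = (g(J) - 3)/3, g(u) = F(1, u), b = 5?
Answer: 1/9 ≈ 0.11111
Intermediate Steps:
D(U, c) = 3 + U + c
g(u) = u
w(J) = -1 + J/3 (w(J) = (J - 3)/3 = (-3 + J)/3 = -1 + J/3)
f = 0 (f = (3 + 5 + 0)*0 = 8*0 = 0)
(w(2) + f)**2 = ((-1 + (1/3)*2) + 0)**2 = ((-1 + 2/3) + 0)**2 = (-1/3 + 0)**2 = (-1/3)**2 = 1/9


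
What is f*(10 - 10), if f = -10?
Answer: 0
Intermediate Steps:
f*(10 - 10) = -10*(10 - 10) = -10*0 = 0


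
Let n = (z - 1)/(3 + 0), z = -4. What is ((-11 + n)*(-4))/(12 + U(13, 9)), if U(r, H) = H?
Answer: 152/63 ≈ 2.4127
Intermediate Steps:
n = -5/3 (n = (-4 - 1)/(3 + 0) = -5/3 ≈ -1.6667)
((-11 + n)*(-4))/(12 + U(13, 9)) = ((-11 - 5/3)*(-4))/(12 + 9) = -38/3*(-4)/21 = (152/3)*(1/21) = 152/63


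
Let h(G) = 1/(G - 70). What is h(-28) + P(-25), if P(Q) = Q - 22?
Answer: -4607/98 ≈ -47.010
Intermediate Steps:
P(Q) = -22 + Q
h(G) = 1/(-70 + G)
h(-28) + P(-25) = 1/(-70 - 28) + (-22 - 25) = 1/(-98) - 47 = -1/98 - 47 = -4607/98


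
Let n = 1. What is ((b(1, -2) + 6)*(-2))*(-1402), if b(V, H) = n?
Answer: 19628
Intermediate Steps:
b(V, H) = 1
((b(1, -2) + 6)*(-2))*(-1402) = ((1 + 6)*(-2))*(-1402) = (7*(-2))*(-1402) = -14*(-1402) = 19628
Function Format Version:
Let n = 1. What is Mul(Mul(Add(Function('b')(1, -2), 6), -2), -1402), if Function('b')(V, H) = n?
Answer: 19628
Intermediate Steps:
Function('b')(V, H) = 1
Mul(Mul(Add(Function('b')(1, -2), 6), -2), -1402) = Mul(Mul(Add(1, 6), -2), -1402) = Mul(Mul(7, -2), -1402) = Mul(-14, -1402) = 19628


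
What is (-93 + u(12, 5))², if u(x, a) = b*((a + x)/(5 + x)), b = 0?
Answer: 8649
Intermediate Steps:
u(x, a) = 0 (u(x, a) = 0*((a + x)/(5 + x)) = 0)
(-93 + u(12, 5))² = (-93 + 0)² = (-93)² = 8649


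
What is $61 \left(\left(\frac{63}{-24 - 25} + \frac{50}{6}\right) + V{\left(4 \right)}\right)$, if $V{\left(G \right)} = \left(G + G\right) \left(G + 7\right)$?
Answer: $\frac{121756}{21} \approx 5797.9$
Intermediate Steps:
$V{\left(G \right)} = 2 G \left(7 + G\right)$
$61 \left(\left(\frac{63}{-24 - 25} + \frac{50}{6}\right) + V{\left(4 \right)}\right) = 61 \left(\left(\frac{63}{-24 - 25} + \frac{50}{6}\right) + 2 \cdot 4 \left(7 + 4\right)\right) = 61 \left(\left(\frac{63}{-49} + 50 \cdot \frac{1}{6}\right) + 2 \cdot 4 \cdot 11\right) = 61 \left(\left(63 \left(- \frac{1}{49}\right) + \frac{25}{3}\right) + 88\right) = 61 \left(\left(- \frac{9}{7} + \frac{25}{3}\right) + 88\right) = 61 \left(\frac{148}{21} + 88\right) = 61 \cdot \frac{1996}{21} = \frac{121756}{21}$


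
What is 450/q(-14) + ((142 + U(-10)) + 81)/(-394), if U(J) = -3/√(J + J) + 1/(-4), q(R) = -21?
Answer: -242637/11032 - 3*I*√5/3940 ≈ -21.994 - 0.0017026*I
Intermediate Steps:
U(J) = -¼ - 3*√2/(2*√J) (U(J) = -3*√2/(2*√J) + 1*(-¼) = -3*√2/(2*√J) - ¼ = -¼ - 3*√2/(2*√J))
450/q(-14) + ((142 + U(-10)) + 81)/(-394) = 450/(-21) + ((142 + (-¼ - 3*√2/(2*√(-10)))) + 81)/(-394) = 450*(-1/21) + ((142 + (-¼ - 3*√2*(-I*√10/10)/2)) + 81)*(-1/394) = -150/7 + ((142 + (-¼ + 3*I*√5/10)) + 81)*(-1/394) = -150/7 + ((567/4 + 3*I*√5/10) + 81)*(-1/394) = -150/7 + (891/4 + 3*I*√5/10)*(-1/394) = -150/7 + (-891/1576 - 3*I*√5/3940) = -242637/11032 - 3*I*√5/3940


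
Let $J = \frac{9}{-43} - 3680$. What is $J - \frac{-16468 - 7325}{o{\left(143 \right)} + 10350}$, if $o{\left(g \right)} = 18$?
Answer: $- \frac{546567511}{148608} \approx -3677.9$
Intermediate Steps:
$J = - \frac{158249}{43}$ ($J = 9 \left(- \frac{1}{43}\right) - 3680 = - \frac{9}{43} - 3680 = - \frac{158249}{43} \approx -3680.2$)
$J - \frac{-16468 - 7325}{o{\left(143 \right)} + 10350} = - \frac{158249}{43} - \frac{-16468 - 7325}{18 + 10350} = - \frac{158249}{43} - - \frac{23793}{10368} = - \frac{158249}{43} - \left(-23793\right) \frac{1}{10368} = - \frac{158249}{43} - - \frac{7931}{3456} = - \frac{158249}{43} + \frac{7931}{3456} = - \frac{546567511}{148608}$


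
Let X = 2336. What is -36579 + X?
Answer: -34243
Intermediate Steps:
-36579 + X = -36579 + 2336 = -34243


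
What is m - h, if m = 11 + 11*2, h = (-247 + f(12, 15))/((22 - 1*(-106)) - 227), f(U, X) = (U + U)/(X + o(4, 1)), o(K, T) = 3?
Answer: 824/27 ≈ 30.519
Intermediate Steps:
f(U, X) = 2*U/(3 + X) (f(U, X) = (U + U)/(X + 3) = (2*U)/(3 + X) = 2*U/(3 + X))
h = 67/27 (h = (-247 + 2*12/(3 + 15))/((22 - 1*(-106)) - 227) = (-247 + 2*12/18)/((22 + 106) - 227) = (-247 + 2*12*(1/18))/(128 - 227) = (-247 + 4/3)/(-99) = -737/3*(-1/99) = 67/27 ≈ 2.4815)
m = 33 (m = 11 + 22 = 33)
m - h = 33 - 1*67/27 = 33 - 67/27 = 824/27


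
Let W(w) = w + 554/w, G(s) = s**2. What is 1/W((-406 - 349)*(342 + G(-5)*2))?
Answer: -147980/43796161077 ≈ -3.3788e-6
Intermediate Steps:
1/W((-406 - 349)*(342 + G(-5)*2)) = 1/((-406 - 349)*(342 + (-5)**2*2) + 554/(((-406 - 349)*(342 + (-5)**2*2)))) = 1/(-755*(342 + 25*2) + 554/((-755*(342 + 25*2)))) = 1/(-755*(342 + 50) + 554/((-755*(342 + 50)))) = 1/(-755*392 + 554/((-755*392))) = 1/(-295960 + 554/(-295960)) = 1/(-295960 + 554*(-1/295960)) = 1/(-295960 - 277/147980) = 1/(-43796161077/147980) = -147980/43796161077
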